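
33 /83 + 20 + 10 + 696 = 60291 /83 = 726.40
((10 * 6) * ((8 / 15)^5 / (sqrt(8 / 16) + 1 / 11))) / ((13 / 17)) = -2883584 / 4606875 + 15859712 * sqrt(2) / 4606875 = 4.24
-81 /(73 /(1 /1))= -81 /73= -1.11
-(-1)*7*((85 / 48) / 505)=119 / 4848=0.02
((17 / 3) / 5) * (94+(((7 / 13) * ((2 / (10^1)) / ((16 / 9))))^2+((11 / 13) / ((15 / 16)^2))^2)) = 107.59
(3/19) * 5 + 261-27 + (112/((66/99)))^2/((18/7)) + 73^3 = 7604328/19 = 400227.79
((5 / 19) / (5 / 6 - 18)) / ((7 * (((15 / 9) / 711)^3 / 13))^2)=-95495539740139531745766 / 299665625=-318673654144146.60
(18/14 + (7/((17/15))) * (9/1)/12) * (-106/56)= -149301/13328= -11.20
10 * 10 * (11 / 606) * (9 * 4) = 6600 / 101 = 65.35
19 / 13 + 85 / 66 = 2.75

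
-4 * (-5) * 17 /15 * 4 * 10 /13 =2720 /39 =69.74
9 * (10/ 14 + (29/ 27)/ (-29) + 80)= 15248/ 21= 726.10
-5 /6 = -0.83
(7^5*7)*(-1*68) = -8000132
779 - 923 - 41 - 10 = -195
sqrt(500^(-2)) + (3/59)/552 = 2839/1357000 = 0.00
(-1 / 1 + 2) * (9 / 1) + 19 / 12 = 127 / 12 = 10.58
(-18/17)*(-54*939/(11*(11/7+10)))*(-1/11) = -78876/2057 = -38.35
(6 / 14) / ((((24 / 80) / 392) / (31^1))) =17360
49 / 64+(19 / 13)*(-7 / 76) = 0.63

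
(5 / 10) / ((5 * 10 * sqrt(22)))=sqrt(22) / 2200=0.00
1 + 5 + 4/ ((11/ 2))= 74/ 11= 6.73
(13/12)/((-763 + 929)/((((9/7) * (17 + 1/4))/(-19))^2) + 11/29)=48462219/5466878348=0.01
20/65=4/13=0.31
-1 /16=-0.06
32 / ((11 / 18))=576 / 11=52.36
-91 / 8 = -11.38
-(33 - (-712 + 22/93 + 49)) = -64706/93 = -695.76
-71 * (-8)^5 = 2326528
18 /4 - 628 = -1247 /2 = -623.50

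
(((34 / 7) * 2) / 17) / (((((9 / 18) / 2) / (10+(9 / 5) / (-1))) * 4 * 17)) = 164 / 595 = 0.28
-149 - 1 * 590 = -739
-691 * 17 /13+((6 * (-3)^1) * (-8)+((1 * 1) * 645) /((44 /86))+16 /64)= 286753 /572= 501.32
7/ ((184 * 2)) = 7/ 368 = 0.02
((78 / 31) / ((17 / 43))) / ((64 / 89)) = 149253 / 16864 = 8.85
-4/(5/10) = -8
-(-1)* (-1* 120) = -120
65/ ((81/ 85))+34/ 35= 69.18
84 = 84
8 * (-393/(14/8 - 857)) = 12576/3421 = 3.68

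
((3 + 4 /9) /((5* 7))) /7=31 /2205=0.01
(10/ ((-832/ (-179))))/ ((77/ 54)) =24165/ 16016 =1.51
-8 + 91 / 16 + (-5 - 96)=-1653 / 16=-103.31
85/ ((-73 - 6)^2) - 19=-118494/ 6241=-18.99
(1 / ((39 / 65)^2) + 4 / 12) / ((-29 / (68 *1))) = -1904 / 261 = -7.30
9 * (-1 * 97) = -873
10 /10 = 1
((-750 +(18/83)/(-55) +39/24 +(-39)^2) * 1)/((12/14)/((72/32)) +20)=592538541/15630560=37.91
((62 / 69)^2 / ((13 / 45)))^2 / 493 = 369408400 / 23315512597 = 0.02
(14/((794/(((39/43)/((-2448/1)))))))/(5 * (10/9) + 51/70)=-9555/9191436104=-0.00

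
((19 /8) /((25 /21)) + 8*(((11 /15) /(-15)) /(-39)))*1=140753 /70200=2.01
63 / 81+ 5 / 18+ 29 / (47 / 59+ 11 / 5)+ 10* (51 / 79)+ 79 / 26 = 12713353 / 628524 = 20.23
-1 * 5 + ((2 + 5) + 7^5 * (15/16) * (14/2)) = 1764767/16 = 110297.94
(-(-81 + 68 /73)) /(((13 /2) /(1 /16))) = 5845 /7592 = 0.77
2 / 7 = 0.29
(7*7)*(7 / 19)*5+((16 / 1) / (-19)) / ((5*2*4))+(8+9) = 10188 / 95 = 107.24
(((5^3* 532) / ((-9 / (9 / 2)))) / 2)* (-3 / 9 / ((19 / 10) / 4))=35000 / 3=11666.67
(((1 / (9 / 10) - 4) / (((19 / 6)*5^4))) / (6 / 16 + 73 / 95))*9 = -1248 / 108625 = -0.01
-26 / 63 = -0.41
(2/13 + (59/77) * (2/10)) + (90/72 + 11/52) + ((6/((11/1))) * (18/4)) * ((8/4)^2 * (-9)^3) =-35814208/5005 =-7155.69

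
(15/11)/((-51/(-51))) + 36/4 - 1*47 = -403/11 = -36.64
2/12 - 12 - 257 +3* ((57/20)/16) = -257567/960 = -268.30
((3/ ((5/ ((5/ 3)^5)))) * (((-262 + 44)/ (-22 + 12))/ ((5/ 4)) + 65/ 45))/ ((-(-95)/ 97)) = 148.78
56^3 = 175616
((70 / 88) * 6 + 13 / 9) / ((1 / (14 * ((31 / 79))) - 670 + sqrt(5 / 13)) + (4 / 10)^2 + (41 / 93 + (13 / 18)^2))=-166976027927285850 / 17959295435916650437 - 211288107555000 * sqrt(65) / 197552249795083154807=-0.01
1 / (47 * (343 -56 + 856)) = 1 / 53721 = 0.00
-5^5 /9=-3125 /9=-347.22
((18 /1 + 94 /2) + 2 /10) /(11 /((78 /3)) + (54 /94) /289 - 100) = -115129508 /175828425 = -0.65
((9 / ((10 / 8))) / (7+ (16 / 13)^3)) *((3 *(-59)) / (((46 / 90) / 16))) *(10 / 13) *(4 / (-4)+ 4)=-930413952 / 89585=-10385.82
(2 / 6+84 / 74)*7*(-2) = -2282 / 111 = -20.56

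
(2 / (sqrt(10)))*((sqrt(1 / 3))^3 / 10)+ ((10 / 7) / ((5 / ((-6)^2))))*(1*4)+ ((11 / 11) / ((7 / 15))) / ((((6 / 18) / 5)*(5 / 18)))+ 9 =165.87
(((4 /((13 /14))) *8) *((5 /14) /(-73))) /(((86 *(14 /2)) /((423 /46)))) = -16920 /6569927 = -0.00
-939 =-939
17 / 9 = 1.89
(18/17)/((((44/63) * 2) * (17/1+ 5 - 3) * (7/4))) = 81/3553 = 0.02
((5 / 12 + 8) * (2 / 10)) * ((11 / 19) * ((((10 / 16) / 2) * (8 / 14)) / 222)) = 1111 / 1417248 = 0.00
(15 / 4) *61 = 915 / 4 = 228.75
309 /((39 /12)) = 1236 /13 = 95.08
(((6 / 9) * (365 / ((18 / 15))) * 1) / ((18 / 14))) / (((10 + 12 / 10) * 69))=9125 / 44712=0.20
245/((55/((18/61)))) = 882/671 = 1.31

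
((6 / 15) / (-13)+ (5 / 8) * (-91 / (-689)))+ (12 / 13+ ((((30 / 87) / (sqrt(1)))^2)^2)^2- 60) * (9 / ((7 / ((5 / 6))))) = -871941623790042253 / 13786791141205160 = -63.24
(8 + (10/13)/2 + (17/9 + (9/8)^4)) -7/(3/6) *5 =-27855211/479232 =-58.12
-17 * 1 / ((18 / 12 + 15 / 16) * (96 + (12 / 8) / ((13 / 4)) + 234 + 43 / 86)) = -544 / 25815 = -0.02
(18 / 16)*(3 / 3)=9 / 8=1.12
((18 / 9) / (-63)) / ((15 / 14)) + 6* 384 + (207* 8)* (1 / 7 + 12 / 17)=59592844 / 16065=3709.48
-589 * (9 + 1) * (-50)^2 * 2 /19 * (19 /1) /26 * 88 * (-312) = 31099200000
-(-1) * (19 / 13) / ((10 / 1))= 19 / 130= 0.15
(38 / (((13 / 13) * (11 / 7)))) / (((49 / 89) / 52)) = 175864 / 77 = 2283.95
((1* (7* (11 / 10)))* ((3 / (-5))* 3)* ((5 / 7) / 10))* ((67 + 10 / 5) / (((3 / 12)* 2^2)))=-6831 / 100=-68.31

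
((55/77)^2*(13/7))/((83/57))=18525/28469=0.65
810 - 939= -129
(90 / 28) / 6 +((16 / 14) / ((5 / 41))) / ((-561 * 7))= 293213 / 549780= 0.53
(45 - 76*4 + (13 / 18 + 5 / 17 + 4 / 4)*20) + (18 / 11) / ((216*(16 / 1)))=-23553677 / 107712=-218.67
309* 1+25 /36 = 11149 /36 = 309.69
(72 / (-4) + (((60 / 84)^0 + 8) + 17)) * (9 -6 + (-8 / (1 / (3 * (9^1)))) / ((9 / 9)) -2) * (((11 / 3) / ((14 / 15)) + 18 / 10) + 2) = -93052 / 7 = -13293.14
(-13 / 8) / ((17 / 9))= -117 / 136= -0.86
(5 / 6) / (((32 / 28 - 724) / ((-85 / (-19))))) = -595 / 115368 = -0.01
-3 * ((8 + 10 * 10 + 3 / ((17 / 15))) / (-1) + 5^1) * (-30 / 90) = -105.65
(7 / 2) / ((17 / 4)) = 14 / 17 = 0.82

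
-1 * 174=-174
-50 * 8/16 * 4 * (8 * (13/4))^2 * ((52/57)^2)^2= -494265241600/10556001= -46823.15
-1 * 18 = -18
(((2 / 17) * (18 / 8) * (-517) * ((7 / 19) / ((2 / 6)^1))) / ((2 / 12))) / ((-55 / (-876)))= -23344524 / 1615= -14454.81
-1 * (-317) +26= 343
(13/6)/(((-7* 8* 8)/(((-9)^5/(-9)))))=-28431/896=-31.73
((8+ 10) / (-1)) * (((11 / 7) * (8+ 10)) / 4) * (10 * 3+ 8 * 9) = -90882 / 7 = -12983.14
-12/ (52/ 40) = -120/ 13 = -9.23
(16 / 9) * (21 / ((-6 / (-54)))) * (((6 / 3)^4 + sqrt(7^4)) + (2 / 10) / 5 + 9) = 621936 / 25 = 24877.44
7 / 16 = 0.44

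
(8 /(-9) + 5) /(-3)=-37 /27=-1.37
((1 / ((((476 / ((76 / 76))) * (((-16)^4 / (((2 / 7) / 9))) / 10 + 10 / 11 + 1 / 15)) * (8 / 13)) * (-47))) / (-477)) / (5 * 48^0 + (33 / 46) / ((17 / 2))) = 16445 / 113353742136550272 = 0.00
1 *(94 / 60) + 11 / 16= 541 / 240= 2.25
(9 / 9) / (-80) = -0.01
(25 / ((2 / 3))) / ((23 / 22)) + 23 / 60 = 50029 / 1380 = 36.25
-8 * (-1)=8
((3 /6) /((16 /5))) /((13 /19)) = 95 /416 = 0.23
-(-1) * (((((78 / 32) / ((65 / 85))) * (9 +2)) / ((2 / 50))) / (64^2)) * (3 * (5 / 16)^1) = 210375 / 1048576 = 0.20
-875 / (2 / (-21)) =18375 / 2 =9187.50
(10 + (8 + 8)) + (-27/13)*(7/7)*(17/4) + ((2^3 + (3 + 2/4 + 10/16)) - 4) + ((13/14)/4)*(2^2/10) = 25.39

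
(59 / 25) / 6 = 59 / 150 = 0.39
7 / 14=1 / 2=0.50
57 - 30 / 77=4359 / 77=56.61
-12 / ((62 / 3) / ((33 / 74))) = -0.26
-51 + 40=-11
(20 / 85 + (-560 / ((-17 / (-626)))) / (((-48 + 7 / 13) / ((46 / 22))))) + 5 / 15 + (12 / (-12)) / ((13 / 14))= 4085592941 / 4499781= 907.95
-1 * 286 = -286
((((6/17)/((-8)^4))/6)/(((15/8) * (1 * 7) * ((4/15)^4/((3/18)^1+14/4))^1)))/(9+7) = 12375/249561088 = 0.00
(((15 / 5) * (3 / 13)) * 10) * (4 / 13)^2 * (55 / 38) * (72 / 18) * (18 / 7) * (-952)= -387763200 / 41743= -9289.30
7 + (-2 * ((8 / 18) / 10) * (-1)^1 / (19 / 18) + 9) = 1528 / 95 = 16.08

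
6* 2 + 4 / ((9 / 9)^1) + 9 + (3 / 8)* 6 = 109 / 4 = 27.25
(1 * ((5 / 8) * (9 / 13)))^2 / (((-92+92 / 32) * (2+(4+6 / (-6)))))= -405 / 963976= -0.00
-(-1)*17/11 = 17/11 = 1.55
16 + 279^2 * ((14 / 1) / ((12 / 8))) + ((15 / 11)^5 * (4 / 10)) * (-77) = 10635028762 / 14641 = 726386.77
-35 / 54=-0.65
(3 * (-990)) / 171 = -330 / 19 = -17.37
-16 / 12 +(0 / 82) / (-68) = -4 / 3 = -1.33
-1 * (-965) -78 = 887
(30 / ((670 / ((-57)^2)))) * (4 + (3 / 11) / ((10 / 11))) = 419121 / 670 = 625.55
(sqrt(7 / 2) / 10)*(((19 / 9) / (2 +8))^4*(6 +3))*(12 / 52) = 130321*sqrt(14) / 631800000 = 0.00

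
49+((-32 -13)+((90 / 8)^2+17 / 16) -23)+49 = 1261 / 8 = 157.62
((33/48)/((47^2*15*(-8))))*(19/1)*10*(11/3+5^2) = -8987/636192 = -0.01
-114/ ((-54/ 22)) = 418/ 9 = 46.44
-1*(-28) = 28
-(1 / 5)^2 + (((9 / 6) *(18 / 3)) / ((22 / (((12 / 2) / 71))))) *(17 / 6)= 0.06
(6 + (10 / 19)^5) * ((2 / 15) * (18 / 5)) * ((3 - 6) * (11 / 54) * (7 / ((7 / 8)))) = -2632360544 / 185707425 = -14.17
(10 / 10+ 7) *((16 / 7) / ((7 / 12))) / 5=1536 / 245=6.27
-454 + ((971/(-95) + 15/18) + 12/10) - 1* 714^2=-290847167/570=-510258.19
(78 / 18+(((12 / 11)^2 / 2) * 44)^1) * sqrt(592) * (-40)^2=6444800 * sqrt(37) / 33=1187945.09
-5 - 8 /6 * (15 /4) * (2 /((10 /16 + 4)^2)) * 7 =-11325 /1369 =-8.27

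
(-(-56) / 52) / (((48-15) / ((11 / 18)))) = 7 / 351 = 0.02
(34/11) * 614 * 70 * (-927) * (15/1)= -20319654600/11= -1847241327.27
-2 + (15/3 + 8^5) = 32771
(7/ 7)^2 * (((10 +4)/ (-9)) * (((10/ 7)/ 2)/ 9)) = -0.12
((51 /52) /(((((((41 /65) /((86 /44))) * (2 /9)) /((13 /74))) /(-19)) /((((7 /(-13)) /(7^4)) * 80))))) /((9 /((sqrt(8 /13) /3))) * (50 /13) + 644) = 11212589700 /8444423626793 - 6328175625 * sqrt(26) /118221930775102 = 0.00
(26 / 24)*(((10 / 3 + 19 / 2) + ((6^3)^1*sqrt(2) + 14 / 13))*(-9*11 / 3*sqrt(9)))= -23166*sqrt(2) - 11935 / 8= -34253.55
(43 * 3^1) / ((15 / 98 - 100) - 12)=-12642 / 10961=-1.15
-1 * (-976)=976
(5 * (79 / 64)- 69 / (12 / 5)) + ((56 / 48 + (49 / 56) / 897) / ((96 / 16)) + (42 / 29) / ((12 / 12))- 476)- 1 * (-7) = -271886623 / 554944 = -489.94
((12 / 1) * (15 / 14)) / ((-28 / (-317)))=14265 / 98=145.56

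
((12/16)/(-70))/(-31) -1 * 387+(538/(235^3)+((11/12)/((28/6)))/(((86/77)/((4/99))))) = -3374168983195559/8718951717000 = -386.99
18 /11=1.64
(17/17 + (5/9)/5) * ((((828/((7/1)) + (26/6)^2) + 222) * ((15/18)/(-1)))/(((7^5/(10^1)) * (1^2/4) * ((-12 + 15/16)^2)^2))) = -0.00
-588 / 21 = -28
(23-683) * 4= -2640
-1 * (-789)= 789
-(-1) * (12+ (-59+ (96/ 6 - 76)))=-107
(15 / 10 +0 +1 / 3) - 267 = -1591 / 6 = -265.17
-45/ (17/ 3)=-135/ 17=-7.94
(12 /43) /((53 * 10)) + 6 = 68376 /11395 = 6.00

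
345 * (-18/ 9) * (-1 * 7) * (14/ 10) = 6762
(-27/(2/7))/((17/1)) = -189/34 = -5.56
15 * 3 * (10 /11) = 450 /11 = 40.91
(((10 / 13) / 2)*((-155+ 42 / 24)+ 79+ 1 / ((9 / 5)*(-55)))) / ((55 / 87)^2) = -24731287 / 346060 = -71.47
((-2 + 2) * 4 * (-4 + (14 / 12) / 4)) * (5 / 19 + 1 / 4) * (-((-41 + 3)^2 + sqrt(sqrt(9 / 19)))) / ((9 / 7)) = 0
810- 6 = 804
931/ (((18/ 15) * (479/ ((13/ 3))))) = 60515/ 8622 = 7.02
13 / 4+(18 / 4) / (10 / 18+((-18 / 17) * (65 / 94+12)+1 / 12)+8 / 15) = 20344163 / 7056284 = 2.88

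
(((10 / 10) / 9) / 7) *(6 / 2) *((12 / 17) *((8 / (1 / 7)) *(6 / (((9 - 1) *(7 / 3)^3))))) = 648 / 5831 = 0.11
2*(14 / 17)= 28 / 17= 1.65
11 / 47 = 0.23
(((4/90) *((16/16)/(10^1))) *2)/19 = 2/4275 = 0.00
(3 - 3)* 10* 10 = 0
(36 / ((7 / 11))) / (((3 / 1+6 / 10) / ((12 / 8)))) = 165 / 7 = 23.57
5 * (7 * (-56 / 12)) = -490 / 3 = -163.33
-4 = -4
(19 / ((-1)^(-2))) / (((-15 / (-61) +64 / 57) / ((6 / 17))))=396378 / 80903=4.90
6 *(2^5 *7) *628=844032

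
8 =8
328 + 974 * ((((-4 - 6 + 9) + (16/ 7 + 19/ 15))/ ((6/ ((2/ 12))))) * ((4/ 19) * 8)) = 444.30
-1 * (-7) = 7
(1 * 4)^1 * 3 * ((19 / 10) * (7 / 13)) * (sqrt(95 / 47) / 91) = 114 * sqrt(4465) / 39715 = 0.19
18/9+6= 8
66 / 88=3 / 4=0.75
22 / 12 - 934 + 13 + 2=-5503 / 6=-917.17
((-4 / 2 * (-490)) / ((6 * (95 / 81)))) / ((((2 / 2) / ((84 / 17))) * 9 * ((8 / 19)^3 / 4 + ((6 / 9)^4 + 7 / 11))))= 7943493096 / 88574845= 89.68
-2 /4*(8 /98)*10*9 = -3.67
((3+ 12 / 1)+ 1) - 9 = 7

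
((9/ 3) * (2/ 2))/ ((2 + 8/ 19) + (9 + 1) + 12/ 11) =627/ 2824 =0.22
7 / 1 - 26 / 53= 345 / 53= 6.51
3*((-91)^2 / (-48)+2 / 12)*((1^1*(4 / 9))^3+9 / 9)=-562.46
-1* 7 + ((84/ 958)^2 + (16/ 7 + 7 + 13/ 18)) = 87180403/ 28909566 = 3.02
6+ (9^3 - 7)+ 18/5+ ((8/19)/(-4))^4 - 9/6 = 951473781/1303210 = 730.10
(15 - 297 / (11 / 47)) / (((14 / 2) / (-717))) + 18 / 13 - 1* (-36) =11691936 / 91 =128482.81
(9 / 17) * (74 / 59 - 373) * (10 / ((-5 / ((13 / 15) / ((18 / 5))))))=95043 / 1003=94.76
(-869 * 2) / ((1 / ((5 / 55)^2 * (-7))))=1106 / 11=100.55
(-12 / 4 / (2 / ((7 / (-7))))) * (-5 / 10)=-3 / 4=-0.75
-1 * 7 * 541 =-3787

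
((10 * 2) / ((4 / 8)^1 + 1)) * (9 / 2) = 60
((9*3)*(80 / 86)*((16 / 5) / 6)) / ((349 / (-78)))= -2.99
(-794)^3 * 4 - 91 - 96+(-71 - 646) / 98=-196221963171 / 98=-2002264930.32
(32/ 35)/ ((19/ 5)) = 32/ 133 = 0.24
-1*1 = -1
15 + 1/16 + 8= 369/16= 23.06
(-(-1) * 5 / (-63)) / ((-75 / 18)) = 2 / 105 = 0.02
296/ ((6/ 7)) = 345.33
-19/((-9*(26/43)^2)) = 35131/6084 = 5.77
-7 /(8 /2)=-7 /4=-1.75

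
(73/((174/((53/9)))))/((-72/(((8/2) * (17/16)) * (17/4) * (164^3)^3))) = -374844583429322697217024/7047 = -53192079385458024296.44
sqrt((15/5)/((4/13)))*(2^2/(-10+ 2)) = -sqrt(39)/4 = -1.56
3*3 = 9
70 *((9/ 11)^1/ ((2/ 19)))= 5985/ 11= 544.09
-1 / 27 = -0.04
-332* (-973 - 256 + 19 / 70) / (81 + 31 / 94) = 1342115644 / 267575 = 5015.85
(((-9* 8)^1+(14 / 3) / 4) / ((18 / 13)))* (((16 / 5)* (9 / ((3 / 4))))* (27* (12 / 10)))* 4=-254592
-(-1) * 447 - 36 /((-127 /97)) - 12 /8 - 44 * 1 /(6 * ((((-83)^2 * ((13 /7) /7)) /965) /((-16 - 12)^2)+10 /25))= 5169683043539 /11367617346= 454.77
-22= -22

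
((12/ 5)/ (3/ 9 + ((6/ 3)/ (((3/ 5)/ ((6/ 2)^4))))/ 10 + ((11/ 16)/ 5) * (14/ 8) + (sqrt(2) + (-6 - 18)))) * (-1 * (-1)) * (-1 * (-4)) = 31620096/ 9928561 - 8847360 * sqrt(2)/ 9928561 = 1.92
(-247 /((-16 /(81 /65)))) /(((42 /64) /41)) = 42066 /35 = 1201.89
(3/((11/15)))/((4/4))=45/11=4.09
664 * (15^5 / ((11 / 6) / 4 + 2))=12101400000 / 59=205108474.58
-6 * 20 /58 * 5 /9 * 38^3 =-5487200 /87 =-63071.26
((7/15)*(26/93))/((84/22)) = 143/4185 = 0.03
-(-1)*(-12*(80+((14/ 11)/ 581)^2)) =-800226288/ 833569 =-960.00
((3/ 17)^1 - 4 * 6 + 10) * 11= -2585/ 17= -152.06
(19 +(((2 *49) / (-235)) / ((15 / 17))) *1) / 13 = 65309 / 45825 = 1.43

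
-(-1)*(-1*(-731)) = 731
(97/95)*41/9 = 3977/855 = 4.65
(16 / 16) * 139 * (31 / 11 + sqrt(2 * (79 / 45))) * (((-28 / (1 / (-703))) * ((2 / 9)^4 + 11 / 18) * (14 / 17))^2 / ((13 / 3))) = 171055580169059296816 * sqrt(790) / 808632653985 + 5302722985240838201296 / 592997279589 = 14887890720.65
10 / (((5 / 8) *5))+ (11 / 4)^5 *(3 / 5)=499537 / 5120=97.57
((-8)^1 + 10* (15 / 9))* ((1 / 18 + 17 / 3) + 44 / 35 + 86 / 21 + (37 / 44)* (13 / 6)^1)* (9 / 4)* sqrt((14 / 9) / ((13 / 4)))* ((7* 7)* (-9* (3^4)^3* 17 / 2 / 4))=-22608386052147* sqrt(182) / 3520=-86648807658.45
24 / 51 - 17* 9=-2593 / 17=-152.53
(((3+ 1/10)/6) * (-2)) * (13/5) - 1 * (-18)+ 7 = 3347/150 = 22.31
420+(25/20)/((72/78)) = 20225/48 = 421.35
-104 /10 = -52 /5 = -10.40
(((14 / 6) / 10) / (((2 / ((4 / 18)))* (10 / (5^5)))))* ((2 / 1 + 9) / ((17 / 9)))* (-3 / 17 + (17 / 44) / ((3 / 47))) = 11538625 / 41616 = 277.26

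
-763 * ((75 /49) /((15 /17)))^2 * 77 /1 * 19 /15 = -32918545 /147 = -223935.68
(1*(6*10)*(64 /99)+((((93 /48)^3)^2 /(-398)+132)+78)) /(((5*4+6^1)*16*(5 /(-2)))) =-54791607835807 /229166033141760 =-0.24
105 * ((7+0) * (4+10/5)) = 4410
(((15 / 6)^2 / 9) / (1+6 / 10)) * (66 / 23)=1375 / 1104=1.25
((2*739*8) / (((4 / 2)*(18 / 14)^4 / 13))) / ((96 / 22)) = 253730477 / 39366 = 6445.42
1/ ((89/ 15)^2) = 225/ 7921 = 0.03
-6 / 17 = -0.35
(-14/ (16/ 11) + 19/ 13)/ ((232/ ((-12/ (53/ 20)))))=12735/ 79924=0.16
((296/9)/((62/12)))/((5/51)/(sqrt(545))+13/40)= 29091803520/1485055651-16102400* sqrt(545)/1485055651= 19.34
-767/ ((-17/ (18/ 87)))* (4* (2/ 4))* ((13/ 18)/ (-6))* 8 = -79768/ 4437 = -17.98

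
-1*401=-401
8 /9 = 0.89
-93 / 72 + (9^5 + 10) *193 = 273561257 / 24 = 11398385.71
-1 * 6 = -6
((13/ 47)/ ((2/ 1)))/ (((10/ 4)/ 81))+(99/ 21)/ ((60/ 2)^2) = 4.49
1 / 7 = 0.14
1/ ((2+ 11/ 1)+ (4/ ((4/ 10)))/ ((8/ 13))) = 4/ 117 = 0.03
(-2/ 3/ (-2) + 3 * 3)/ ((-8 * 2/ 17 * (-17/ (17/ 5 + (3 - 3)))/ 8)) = 238/ 15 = 15.87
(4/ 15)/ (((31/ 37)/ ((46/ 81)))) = 6808/ 37665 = 0.18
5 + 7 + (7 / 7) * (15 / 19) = 243 / 19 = 12.79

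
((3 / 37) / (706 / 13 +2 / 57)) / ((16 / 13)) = 28899 / 23838656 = 0.00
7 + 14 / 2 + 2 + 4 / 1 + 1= 21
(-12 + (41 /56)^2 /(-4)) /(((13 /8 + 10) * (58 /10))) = -761045 /4228896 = -0.18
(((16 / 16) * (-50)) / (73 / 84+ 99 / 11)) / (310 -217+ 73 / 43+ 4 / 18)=-812700 / 15226243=-0.05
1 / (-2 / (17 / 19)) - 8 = -321 / 38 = -8.45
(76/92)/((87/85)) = 1615/2001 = 0.81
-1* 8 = -8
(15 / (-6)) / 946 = -5 / 1892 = -0.00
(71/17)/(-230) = -71/3910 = -0.02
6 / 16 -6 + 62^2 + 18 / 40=3838.82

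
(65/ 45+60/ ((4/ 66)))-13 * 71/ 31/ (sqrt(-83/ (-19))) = 8923/ 9-923 * sqrt(1577)/ 2573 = 977.20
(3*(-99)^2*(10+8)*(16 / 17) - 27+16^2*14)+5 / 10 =17057083 / 34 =501678.91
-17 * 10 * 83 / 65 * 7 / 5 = -19754 / 65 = -303.91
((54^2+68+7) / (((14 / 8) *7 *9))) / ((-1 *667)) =-3988 / 98049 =-0.04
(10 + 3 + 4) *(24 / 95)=408 / 95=4.29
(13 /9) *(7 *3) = 91 /3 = 30.33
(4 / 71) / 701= 4 / 49771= 0.00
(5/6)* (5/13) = 25/78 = 0.32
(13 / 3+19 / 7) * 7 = 148 / 3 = 49.33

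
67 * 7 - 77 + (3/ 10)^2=39209/ 100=392.09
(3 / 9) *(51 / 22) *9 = 153 / 22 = 6.95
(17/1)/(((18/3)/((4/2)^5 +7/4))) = 95.62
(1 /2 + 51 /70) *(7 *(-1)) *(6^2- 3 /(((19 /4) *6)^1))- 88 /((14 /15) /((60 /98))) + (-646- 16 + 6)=-33315578 /32585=-1022.42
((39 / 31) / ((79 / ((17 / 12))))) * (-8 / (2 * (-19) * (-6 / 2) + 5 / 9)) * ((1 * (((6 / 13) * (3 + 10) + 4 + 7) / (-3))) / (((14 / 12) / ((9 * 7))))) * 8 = 9738144 / 2524919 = 3.86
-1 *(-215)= 215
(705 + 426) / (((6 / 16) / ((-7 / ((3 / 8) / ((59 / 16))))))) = -622804 / 3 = -207601.33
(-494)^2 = 244036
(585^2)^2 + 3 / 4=117117950625.75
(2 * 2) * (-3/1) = -12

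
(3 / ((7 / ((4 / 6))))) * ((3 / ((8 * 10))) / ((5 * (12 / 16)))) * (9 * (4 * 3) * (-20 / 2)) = -108 / 35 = -3.09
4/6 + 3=11/3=3.67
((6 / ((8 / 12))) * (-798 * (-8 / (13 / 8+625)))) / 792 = 2128 / 18381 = 0.12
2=2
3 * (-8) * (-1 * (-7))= -168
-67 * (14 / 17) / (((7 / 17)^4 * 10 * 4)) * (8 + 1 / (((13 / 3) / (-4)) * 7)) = -58921609 / 156065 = -377.55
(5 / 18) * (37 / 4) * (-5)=-925 / 72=-12.85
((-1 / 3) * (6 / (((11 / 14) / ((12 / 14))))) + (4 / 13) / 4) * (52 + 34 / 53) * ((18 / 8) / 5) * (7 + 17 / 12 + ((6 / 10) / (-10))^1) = -631606059 / 1515800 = -416.68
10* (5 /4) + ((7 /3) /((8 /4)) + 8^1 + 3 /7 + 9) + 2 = 695 /21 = 33.10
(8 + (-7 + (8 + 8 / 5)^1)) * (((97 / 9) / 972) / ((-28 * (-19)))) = 5141 / 23269680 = 0.00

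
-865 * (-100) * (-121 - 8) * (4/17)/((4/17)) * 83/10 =-92615550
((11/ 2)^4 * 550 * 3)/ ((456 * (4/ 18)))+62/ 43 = 1558319209/ 104576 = 14901.31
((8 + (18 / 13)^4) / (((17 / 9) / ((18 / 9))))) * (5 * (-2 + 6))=120047040 / 485537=247.25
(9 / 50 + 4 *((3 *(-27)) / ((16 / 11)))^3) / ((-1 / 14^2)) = 866501038683 / 6400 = 135390787.29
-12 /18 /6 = -1 /9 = -0.11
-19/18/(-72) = 19/1296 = 0.01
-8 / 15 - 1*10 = -158 / 15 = -10.53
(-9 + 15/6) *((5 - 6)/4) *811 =10543/8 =1317.88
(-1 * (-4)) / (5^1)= 4 / 5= 0.80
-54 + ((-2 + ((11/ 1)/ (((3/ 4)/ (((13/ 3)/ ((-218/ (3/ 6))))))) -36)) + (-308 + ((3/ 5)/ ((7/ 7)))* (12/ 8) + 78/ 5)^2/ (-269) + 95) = -330418309/ 1055556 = -313.03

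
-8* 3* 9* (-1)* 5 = 1080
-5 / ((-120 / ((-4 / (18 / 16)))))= -4 / 27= -0.15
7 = 7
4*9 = 36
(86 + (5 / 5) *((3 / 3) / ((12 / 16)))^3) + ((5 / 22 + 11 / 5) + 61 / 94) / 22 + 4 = 71024242 / 767745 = 92.51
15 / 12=5 / 4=1.25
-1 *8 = -8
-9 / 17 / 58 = -0.01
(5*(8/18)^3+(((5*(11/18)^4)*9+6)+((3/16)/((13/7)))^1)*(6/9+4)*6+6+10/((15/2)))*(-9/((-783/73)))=490267781/1648998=297.31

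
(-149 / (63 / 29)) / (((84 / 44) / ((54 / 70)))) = -47531 / 1715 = -27.71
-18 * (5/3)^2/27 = -50/27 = -1.85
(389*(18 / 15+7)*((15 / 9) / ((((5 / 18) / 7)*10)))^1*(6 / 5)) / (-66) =-334929 / 1375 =-243.58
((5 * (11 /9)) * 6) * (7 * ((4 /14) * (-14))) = -3080 /3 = -1026.67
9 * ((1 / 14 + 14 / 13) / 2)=1881 / 364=5.17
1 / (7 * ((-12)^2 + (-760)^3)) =-1 / 3072830992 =-0.00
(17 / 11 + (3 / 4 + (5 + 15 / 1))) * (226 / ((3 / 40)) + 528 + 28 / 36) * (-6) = -10424433 / 22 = -473837.86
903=903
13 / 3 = 4.33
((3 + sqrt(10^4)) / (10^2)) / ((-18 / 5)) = -103 / 360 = -0.29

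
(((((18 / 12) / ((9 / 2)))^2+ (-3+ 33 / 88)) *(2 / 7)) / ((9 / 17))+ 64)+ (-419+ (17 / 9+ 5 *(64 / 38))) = -14911847 / 43092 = -346.05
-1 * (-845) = 845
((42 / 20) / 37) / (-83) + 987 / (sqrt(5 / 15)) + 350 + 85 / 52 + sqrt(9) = 283161009 / 798460 + 987 * sqrt(3) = 2064.17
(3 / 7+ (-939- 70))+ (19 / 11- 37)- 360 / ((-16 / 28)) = -31866 / 77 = -413.84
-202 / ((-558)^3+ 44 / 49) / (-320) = -0.00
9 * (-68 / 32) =-153 / 8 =-19.12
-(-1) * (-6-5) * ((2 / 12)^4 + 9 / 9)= -14267 / 1296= -11.01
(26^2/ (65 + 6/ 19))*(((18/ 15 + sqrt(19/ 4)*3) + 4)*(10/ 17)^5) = 6678880000/ 1762042537 + 1926600000*sqrt(19)/ 1762042537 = 8.56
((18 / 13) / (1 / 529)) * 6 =57132 / 13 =4394.77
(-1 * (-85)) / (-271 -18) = -5 / 17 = -0.29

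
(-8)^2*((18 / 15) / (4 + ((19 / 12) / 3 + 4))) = 13824 / 1535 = 9.01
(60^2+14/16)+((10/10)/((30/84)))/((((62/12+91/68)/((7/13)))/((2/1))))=2485067657/690040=3601.34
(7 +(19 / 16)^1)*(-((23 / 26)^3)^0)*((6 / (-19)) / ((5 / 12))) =1179 / 190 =6.21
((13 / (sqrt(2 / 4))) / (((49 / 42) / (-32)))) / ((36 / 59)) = -12272*sqrt(2) / 21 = -826.44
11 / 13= 0.85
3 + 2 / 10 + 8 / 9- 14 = -9.91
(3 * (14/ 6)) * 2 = 14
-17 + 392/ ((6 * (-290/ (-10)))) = -1283/ 87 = -14.75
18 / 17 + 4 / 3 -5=-133 / 51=-2.61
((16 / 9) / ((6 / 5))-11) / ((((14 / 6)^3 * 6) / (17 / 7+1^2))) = -1028 / 2401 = -0.43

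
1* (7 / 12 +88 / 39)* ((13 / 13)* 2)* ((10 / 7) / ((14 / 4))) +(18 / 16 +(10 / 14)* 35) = 434839 / 15288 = 28.44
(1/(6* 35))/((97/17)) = 17/20370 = 0.00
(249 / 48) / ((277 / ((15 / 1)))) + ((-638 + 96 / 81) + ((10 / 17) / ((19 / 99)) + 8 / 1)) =-24175293203 / 38651472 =-625.47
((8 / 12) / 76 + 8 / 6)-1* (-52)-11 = 42.34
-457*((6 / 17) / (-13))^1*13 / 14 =1371 / 119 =11.52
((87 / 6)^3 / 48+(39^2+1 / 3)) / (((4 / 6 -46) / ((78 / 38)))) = -23734659 / 330752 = -71.76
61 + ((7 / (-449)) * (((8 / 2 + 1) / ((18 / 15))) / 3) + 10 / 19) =9444533 / 153558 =61.50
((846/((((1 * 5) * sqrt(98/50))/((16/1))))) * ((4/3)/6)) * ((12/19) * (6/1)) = 216576/133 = 1628.39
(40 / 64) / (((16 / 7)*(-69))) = -35 / 8832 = -0.00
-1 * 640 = -640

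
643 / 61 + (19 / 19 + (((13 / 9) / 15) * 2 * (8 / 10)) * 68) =906592 / 41175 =22.02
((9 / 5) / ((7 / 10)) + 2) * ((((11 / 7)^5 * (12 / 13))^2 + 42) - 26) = 143961670906880 / 334168219567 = 430.81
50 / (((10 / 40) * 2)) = 100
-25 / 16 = -1.56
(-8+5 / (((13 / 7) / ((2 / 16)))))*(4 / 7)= -797 / 182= -4.38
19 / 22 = 0.86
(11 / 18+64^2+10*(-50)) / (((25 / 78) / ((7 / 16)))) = 5891249 / 1200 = 4909.37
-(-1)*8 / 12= 2 / 3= 0.67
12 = 12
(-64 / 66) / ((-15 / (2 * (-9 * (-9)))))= 576 / 55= 10.47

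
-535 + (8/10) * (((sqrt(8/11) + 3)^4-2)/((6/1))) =-188455/363 + 1712 * sqrt(22)/605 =-505.89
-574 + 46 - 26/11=-5834/11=-530.36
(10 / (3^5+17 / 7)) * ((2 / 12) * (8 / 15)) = 28 / 7731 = 0.00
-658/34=-329/17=-19.35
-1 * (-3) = 3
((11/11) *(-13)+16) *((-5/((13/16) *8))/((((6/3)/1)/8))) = -120/13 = -9.23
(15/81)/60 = 1/324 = 0.00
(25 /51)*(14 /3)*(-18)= -700 /17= -41.18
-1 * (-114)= 114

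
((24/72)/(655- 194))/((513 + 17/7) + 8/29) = 203/144783504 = 0.00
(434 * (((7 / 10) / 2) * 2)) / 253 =1519 / 1265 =1.20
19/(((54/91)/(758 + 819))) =2726633/54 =50493.20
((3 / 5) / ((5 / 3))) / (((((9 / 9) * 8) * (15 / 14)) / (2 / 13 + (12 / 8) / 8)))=0.01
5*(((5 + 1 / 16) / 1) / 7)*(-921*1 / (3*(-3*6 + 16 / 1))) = 124335 / 224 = 555.07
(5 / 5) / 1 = 1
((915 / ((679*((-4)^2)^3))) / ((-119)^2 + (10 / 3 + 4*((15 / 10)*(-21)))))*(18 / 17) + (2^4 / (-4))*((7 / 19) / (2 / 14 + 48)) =-39027539140889 / 1274967018838016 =-0.03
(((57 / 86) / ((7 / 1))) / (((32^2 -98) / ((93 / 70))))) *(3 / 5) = 15903 / 195108200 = 0.00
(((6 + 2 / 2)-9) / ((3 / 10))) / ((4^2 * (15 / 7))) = -7 / 36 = -0.19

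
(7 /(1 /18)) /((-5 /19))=-2394 /5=-478.80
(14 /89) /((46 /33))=231 /2047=0.11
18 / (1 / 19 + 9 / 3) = 171 / 29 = 5.90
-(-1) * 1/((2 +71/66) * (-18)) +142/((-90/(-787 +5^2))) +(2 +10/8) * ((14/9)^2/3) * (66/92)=4553884079/3781890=1204.13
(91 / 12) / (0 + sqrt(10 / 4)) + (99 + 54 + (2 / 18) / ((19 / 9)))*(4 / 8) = 91*sqrt(10) / 60 + 1454 / 19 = 81.32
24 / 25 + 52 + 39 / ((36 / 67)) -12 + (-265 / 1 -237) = -116537 / 300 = -388.46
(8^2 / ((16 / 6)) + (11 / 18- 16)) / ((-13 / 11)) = -1705 / 234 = -7.29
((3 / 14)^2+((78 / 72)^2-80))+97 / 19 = -9877193 / 134064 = -73.68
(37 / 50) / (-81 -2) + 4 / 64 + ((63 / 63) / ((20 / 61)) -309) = -10155761 / 33200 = -305.90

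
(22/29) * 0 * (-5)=0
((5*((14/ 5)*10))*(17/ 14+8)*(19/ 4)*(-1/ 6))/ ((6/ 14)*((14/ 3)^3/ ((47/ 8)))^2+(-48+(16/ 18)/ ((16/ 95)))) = -2192774895/ 183634954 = -11.94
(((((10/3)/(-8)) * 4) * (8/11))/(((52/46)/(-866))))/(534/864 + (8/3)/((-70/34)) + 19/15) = 1575.24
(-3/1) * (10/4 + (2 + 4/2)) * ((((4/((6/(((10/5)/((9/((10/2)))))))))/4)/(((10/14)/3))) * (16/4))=-182/3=-60.67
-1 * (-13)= 13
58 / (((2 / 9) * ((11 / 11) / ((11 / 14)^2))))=31581 / 196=161.13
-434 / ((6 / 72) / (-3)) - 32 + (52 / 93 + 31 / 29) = 42056015 / 2697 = 15593.63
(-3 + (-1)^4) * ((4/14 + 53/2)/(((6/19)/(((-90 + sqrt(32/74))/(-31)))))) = -106875/217 + 4750 * sqrt(37)/8029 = -488.91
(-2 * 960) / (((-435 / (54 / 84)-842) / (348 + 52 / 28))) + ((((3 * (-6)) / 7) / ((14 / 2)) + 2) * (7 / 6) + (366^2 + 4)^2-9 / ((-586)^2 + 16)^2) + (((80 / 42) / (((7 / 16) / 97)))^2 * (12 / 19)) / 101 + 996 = 11106369861137337804773406824555 / 618901866636033261904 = 17945284155.47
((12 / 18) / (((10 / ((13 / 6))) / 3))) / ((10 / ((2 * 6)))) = 13 / 25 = 0.52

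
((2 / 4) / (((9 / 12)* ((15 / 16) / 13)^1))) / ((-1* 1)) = -416 / 45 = -9.24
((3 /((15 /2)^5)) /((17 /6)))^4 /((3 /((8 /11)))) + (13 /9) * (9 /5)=363193541211490631237733353 /139689823542881011962890625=2.60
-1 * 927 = -927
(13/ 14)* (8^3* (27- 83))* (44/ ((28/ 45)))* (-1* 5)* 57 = 3755980800/ 7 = 536568685.71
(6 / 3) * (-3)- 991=-997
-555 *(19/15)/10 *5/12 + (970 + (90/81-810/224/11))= 10439249/11088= 941.49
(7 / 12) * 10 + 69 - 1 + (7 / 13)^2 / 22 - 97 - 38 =-341053 / 5577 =-61.15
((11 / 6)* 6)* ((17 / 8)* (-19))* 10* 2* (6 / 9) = -17765 / 3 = -5921.67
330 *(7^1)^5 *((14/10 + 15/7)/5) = 19649784/5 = 3929956.80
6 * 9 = 54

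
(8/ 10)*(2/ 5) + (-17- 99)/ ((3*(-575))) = 668/ 1725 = 0.39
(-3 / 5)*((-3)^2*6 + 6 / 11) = -360 / 11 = -32.73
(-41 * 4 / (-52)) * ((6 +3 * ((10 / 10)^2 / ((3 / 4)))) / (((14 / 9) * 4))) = 1845 / 364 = 5.07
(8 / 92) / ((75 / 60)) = 8 / 115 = 0.07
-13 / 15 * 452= -5876 / 15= -391.73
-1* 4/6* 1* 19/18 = -19/27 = -0.70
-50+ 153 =103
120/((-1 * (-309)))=0.39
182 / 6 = 91 / 3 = 30.33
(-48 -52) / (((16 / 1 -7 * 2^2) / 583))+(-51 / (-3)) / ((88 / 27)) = 1283977 / 264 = 4863.55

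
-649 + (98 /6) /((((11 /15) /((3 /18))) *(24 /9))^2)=-20099749 /30976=-648.88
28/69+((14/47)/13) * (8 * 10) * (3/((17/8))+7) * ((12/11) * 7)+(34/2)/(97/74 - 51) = 23882226086/202716687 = 117.81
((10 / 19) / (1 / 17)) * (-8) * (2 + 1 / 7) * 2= -40800 / 133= -306.77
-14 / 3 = -4.67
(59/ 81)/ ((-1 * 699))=-59/ 56619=-0.00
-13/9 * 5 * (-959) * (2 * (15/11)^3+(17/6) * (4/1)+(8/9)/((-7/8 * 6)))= 36369444800/323433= 112448.16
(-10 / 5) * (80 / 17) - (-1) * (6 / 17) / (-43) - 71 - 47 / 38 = -2268263 / 27778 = -81.66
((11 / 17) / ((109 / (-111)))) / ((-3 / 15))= 6105 / 1853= 3.29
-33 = -33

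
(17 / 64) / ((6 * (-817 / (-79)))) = 1343 / 313728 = 0.00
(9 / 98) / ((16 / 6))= 27 / 784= 0.03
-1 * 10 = -10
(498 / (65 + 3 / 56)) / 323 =27888 / 1176689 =0.02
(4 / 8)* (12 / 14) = 3 / 7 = 0.43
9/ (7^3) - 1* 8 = -2735/ 343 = -7.97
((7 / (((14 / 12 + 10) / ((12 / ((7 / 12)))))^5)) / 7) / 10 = 240734712102912 / 113457763366745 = 2.12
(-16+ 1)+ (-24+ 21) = -18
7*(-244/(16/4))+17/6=-2545/6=-424.17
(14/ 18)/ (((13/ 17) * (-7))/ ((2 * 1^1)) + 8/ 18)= -238/ 683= -0.35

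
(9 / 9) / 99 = 1 / 99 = 0.01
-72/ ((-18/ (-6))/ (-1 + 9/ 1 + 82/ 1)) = -2160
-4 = -4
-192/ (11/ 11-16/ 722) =-69312/ 353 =-196.35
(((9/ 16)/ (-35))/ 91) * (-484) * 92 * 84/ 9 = 33396/ 455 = 73.40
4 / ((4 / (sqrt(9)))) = 3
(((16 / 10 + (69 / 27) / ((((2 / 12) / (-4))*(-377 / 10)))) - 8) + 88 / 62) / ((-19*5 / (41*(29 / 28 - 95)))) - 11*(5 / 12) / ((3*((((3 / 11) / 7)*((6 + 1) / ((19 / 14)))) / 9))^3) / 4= -2886836811527371 / 731176118400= -3948.21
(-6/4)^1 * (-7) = 21/2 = 10.50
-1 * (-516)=516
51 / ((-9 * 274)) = -17 / 822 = -0.02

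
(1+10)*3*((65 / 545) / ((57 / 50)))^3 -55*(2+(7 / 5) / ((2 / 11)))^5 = -7551516212622178567573 / 1598868703980000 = -4723037.10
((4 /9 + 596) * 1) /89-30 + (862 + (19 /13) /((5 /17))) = 43925723 /52065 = 843.67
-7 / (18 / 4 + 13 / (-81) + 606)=-162 / 14125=-0.01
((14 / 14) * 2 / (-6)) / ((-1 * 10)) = 1 / 30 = 0.03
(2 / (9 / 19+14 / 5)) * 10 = 1900 / 311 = 6.11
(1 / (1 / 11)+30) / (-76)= -0.54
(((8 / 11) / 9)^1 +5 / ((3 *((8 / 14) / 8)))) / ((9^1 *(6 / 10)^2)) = 57950 / 8019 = 7.23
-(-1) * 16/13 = 16/13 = 1.23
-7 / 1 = -7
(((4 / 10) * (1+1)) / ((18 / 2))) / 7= 4 / 315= 0.01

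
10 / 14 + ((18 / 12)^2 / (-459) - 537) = -765823 / 1428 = -536.29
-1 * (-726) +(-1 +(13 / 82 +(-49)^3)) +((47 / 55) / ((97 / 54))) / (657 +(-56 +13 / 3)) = -116923.84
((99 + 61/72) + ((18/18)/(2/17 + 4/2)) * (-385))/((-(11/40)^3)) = 15736000/3993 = 3940.90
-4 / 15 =-0.27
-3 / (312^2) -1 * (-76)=2466047 / 32448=76.00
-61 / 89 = -0.69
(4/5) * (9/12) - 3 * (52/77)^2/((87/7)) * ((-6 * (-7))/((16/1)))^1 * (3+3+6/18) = -21583/17545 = -1.23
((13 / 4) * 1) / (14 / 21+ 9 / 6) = 3 / 2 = 1.50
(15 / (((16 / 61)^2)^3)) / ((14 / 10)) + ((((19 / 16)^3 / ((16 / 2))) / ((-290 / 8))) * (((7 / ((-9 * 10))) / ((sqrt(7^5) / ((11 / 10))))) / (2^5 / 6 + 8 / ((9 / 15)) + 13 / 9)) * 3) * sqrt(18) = 679041 * sqrt(14) / 1053495296000 + 3864028077075 / 117440512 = 32902.00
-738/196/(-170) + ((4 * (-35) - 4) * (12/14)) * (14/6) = -4797711/16660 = -287.98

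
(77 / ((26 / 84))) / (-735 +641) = -1617 / 611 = -2.65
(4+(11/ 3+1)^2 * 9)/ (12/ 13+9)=2600/ 129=20.16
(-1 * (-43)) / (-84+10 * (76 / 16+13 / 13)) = -1.62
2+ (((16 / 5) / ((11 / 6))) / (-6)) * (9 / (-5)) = 694 / 275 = 2.52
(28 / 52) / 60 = 7 / 780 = 0.01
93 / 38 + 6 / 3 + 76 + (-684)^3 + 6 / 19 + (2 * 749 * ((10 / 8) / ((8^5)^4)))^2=-320013423.24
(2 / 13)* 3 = 0.46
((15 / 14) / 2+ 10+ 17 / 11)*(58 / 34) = 107909 / 5236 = 20.61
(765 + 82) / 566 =847 / 566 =1.50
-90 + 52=-38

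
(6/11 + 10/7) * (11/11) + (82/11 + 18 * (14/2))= 135.43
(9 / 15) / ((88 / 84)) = 0.57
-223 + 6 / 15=-222.60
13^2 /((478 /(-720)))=-60840 /239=-254.56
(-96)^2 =9216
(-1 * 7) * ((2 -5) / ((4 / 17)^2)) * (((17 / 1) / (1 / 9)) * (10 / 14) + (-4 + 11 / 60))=12801833 / 320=40005.73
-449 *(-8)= 3592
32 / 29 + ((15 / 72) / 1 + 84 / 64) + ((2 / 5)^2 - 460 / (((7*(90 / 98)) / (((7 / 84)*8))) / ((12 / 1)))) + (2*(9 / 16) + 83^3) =571218.46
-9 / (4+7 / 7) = -9 / 5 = -1.80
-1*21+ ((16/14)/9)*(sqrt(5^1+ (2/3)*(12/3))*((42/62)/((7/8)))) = -21+ 64*sqrt(69)/1953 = -20.73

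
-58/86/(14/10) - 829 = -249674/301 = -829.48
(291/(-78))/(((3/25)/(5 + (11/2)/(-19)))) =-434075/2964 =-146.45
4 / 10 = 2 / 5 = 0.40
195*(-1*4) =-780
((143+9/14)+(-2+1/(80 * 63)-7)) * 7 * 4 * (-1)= -678601/180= -3770.01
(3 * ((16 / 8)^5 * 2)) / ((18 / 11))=352 / 3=117.33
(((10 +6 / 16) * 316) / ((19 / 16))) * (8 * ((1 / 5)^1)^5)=419648 / 59375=7.07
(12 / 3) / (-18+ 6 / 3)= -1 / 4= -0.25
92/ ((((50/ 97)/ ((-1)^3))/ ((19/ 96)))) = -42389/ 1200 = -35.32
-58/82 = -29/41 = -0.71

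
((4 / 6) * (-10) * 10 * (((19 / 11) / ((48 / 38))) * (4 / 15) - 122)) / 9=2408380 / 2673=901.00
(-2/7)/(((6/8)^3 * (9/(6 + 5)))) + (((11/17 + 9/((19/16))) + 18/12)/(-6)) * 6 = -11596951/1098846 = -10.55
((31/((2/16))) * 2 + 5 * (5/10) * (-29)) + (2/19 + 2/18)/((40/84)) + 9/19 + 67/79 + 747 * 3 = 60031208/22515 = 2666.28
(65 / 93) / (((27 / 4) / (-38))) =-9880 / 2511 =-3.93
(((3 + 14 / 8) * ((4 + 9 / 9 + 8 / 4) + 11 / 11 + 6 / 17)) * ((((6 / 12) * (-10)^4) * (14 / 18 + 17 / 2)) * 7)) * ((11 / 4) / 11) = 985613125 / 306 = 3220957.92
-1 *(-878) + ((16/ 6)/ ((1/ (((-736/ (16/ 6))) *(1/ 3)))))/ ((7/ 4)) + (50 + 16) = 16880/ 21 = 803.81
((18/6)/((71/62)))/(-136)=-93/4828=-0.02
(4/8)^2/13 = 1/52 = 0.02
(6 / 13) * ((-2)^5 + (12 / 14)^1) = -1308 / 91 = -14.37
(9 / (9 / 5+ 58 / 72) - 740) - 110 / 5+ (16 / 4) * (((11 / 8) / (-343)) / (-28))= -976199215 / 1286936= -758.55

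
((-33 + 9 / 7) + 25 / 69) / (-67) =15143 / 32361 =0.47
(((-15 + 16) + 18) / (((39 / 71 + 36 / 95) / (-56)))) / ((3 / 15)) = -35883400 / 6261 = -5731.26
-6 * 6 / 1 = -36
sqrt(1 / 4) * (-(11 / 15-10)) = 139 / 30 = 4.63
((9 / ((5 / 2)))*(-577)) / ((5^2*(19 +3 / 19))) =-98667 / 22750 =-4.34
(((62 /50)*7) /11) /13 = 217 /3575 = 0.06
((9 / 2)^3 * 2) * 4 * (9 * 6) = 39366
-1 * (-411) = 411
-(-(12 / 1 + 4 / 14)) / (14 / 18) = 774 / 49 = 15.80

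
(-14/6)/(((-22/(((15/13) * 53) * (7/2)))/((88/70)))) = 371/13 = 28.54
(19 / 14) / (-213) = -19 / 2982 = -0.01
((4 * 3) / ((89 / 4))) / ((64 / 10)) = 15 / 178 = 0.08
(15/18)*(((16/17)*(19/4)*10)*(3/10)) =190/17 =11.18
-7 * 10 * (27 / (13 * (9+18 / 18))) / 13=-189 / 169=-1.12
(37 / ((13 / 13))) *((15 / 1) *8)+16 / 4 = 4444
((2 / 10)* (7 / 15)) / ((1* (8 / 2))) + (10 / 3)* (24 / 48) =169 / 100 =1.69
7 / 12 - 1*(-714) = 8575 / 12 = 714.58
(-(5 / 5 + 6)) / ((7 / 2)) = -2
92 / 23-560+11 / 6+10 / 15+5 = -1097 / 2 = -548.50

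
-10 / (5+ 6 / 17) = -170 / 91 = -1.87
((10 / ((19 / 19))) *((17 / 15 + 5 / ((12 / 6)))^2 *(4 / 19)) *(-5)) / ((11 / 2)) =-47524 / 1881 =-25.27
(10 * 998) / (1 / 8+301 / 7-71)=-358.03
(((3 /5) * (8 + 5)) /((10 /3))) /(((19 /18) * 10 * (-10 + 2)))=-1053 /38000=-0.03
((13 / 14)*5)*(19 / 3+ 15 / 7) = 5785 / 147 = 39.35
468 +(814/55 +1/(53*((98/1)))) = 482.80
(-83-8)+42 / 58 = -2618 / 29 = -90.28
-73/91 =-0.80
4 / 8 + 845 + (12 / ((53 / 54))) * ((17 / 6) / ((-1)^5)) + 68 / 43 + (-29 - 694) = 407667 / 4558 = 89.44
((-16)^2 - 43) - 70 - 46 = 97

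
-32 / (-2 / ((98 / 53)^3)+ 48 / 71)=-1069194112 / 12018341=-88.96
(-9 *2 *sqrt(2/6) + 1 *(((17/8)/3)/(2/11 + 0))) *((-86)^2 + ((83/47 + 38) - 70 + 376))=68042381/2256 - 2183178 *sqrt(3)/47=-50294.16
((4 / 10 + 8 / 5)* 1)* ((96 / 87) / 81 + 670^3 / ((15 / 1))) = 94198971664 / 2349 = 40101733.36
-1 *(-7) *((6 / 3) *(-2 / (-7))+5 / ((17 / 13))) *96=50208 / 17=2953.41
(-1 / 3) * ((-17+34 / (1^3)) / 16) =-17 / 48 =-0.35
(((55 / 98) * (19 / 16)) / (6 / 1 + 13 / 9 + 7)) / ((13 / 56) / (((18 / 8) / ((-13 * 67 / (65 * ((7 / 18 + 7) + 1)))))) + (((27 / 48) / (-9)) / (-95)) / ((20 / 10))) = -26982945 / 96189002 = -0.28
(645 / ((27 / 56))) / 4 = 3010 / 9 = 334.44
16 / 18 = 8 / 9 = 0.89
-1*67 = -67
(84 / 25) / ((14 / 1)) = 6 / 25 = 0.24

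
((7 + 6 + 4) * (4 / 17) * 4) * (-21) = -336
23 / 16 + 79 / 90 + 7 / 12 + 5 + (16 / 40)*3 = 6551 / 720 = 9.10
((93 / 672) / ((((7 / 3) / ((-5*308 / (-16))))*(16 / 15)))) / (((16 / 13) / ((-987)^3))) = -137004132590325 / 32768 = -4181034319.77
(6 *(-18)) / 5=-108 / 5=-21.60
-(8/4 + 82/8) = -49/4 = -12.25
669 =669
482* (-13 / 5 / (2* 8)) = -3133 / 40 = -78.32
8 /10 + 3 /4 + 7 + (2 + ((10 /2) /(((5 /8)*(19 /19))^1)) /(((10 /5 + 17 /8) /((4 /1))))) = 12083 /660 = 18.31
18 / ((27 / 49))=98 / 3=32.67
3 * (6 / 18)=1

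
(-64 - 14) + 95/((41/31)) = -253/41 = -6.17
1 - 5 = -4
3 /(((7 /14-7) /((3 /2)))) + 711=9234 /13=710.31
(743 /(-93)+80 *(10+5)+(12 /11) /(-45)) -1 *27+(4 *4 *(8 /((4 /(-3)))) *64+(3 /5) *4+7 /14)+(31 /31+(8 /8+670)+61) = -14469017 /3410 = -4243.11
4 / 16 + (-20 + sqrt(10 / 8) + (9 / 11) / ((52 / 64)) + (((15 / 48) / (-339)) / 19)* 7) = -276220849 / 14737008 + sqrt(5) / 2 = -17.63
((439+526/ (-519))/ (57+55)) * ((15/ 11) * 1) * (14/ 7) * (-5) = -516625/ 9688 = -53.33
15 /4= 3.75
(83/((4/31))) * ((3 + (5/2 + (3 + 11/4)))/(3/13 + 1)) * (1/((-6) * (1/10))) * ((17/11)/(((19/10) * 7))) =-213237375/187264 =-1138.70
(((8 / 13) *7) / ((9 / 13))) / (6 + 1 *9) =56 / 135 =0.41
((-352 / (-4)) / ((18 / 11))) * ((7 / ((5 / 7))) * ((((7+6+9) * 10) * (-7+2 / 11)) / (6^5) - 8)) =-31477061 / 7290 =-4317.84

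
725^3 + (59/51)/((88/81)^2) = 50168173129033/131648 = 381078125.98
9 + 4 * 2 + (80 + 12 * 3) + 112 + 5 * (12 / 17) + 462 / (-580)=1221323 / 4930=247.73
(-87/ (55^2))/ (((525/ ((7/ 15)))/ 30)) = -58/ 75625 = -0.00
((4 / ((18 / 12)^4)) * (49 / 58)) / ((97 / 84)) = 43904 / 75951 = 0.58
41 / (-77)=-0.53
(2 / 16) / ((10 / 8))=1 / 10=0.10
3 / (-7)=-3 / 7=-0.43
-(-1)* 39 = 39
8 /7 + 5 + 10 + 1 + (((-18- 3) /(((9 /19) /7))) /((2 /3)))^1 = -6277 /14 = -448.36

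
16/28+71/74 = 793/518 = 1.53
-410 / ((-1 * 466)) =205 / 233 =0.88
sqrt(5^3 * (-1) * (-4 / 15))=10 * sqrt(3) / 3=5.77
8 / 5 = 1.60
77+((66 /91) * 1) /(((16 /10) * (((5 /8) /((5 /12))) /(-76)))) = 4917 /91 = 54.03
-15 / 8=-1.88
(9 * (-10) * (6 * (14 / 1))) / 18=-420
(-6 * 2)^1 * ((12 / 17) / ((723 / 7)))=-336 / 4097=-0.08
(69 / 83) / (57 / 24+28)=184 / 6723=0.03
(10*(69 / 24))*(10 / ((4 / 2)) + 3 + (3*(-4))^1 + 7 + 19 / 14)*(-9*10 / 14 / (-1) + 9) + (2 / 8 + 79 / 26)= 4932909 / 2548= 1935.99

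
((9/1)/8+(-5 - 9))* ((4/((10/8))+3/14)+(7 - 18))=54693/560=97.67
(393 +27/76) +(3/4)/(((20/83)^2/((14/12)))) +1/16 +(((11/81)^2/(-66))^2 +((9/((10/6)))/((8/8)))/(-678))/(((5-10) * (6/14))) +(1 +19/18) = 3278298178055300599/7985201182876800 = 410.55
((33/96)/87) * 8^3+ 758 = 66122/87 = 760.02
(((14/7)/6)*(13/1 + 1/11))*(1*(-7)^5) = -806736/11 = -73339.64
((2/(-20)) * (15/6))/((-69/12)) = 1/23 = 0.04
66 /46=33 /23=1.43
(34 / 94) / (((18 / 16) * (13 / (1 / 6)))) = 68 / 16497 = 0.00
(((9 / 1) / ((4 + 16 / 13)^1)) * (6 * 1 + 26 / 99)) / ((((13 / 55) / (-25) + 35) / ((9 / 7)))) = 0.40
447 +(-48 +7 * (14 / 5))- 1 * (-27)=2228 / 5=445.60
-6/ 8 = -3/ 4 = -0.75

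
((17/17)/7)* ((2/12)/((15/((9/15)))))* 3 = 1/350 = 0.00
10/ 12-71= -421/ 6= -70.17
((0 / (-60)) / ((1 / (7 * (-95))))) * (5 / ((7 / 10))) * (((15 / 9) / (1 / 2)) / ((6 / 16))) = 0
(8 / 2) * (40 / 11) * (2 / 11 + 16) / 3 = 28480 / 363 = 78.46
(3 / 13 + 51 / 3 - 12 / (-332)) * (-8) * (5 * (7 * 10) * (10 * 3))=-1565004000 / 1079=-1450420.76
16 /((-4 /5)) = -20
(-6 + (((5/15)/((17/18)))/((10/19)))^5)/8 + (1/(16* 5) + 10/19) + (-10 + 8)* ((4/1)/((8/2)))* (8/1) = -21843820912459/1348864150000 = -16.19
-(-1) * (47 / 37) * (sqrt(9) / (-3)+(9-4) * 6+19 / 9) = 13160 / 333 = 39.52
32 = 32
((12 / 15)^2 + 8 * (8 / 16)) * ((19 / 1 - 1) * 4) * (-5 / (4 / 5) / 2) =-1044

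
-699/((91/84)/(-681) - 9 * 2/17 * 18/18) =97107876/147317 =659.18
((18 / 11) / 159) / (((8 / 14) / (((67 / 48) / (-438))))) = -469 / 8171328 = -0.00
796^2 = 633616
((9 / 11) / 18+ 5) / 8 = 111 / 176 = 0.63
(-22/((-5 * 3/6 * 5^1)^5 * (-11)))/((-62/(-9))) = -0.00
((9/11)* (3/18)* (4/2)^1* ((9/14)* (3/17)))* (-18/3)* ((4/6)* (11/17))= -162/2023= -0.08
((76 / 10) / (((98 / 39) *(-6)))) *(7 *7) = -247 / 10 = -24.70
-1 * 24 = -24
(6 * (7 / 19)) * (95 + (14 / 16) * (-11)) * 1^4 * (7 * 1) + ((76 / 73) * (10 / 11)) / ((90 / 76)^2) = 32668592303 / 24716340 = 1321.74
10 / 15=2 / 3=0.67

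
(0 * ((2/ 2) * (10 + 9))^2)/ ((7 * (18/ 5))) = 0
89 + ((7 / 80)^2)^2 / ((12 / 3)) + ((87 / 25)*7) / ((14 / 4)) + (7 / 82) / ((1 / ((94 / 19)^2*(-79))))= -167583715016399 / 2424995840000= -69.11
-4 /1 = -4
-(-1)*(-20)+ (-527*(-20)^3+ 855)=4216835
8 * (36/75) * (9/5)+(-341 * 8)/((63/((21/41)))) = -234728/15375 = -15.27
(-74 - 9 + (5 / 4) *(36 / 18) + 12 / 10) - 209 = -2883 / 10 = -288.30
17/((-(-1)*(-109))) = -17/109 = -0.16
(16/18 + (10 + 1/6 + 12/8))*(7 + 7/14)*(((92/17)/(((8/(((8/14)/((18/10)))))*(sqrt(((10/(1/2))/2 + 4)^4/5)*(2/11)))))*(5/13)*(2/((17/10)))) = 17868125*sqrt(5)/69587154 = 0.57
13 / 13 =1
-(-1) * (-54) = -54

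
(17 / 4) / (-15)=-17 / 60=-0.28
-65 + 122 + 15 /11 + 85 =1577 /11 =143.36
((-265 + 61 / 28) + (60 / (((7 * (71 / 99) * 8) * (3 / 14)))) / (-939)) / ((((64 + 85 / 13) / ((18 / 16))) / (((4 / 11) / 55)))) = -1739510019 / 62765752280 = -0.03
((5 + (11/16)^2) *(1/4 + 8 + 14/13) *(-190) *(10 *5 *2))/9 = -537925625/4992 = -107757.54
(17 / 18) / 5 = 17 / 90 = 0.19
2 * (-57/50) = -57/25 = -2.28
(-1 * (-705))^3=350402625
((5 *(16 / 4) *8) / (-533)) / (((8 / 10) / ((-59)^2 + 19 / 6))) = -2090500 / 1599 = -1307.38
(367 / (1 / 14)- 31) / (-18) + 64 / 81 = -45835 / 162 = -282.93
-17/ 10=-1.70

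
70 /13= 5.38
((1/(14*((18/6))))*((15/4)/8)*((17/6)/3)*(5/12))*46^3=5170975/12096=427.49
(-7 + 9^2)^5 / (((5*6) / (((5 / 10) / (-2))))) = -277375828 / 15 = -18491721.87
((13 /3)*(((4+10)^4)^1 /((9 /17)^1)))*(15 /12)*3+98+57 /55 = 583732123 /495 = 1179256.81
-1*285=-285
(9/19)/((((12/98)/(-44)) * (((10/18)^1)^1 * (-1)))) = 29106/95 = 306.38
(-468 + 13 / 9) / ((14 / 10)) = -333.25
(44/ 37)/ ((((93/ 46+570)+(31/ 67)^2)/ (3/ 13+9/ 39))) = 54514416/ 56836529503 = 0.00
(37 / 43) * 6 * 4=888 / 43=20.65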